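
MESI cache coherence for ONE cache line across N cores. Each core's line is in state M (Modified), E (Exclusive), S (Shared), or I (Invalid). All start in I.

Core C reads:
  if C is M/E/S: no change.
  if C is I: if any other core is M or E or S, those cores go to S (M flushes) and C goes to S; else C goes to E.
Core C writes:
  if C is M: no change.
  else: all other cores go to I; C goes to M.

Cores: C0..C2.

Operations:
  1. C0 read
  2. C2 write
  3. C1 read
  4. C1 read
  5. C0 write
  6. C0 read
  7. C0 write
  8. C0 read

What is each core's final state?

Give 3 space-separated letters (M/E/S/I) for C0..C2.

Answer: M I I

Derivation:
Op 1: C0 read [C0 read from I: no other sharers -> C0=E (exclusive)] -> [E,I,I]
Op 2: C2 write [C2 write: invalidate ['C0=E'] -> C2=M] -> [I,I,M]
Op 3: C1 read [C1 read from I: others=['C2=M'] -> C1=S, others downsized to S] -> [I,S,S]
Op 4: C1 read [C1 read: already in S, no change] -> [I,S,S]
Op 5: C0 write [C0 write: invalidate ['C1=S', 'C2=S'] -> C0=M] -> [M,I,I]
Op 6: C0 read [C0 read: already in M, no change] -> [M,I,I]
Op 7: C0 write [C0 write: already M (modified), no change] -> [M,I,I]
Op 8: C0 read [C0 read: already in M, no change] -> [M,I,I]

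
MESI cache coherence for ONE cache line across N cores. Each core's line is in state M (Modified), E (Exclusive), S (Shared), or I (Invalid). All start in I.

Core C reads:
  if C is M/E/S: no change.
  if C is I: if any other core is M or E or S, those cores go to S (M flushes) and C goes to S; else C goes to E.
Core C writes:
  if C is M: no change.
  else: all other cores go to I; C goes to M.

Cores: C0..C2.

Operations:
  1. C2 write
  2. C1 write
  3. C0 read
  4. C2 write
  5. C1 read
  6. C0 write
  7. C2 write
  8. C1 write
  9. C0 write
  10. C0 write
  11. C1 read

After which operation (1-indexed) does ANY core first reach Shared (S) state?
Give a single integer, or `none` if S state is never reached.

Op 1: C2 write [C2 write: invalidate none -> C2=M] -> [I,I,M]
Op 2: C1 write [C1 write: invalidate ['C2=M'] -> C1=M] -> [I,M,I]
Op 3: C0 read [C0 read from I: others=['C1=M'] -> C0=S, others downsized to S] -> [S,S,I]
  -> First S state at op 3; remaining ops need not be traced.

Answer: 3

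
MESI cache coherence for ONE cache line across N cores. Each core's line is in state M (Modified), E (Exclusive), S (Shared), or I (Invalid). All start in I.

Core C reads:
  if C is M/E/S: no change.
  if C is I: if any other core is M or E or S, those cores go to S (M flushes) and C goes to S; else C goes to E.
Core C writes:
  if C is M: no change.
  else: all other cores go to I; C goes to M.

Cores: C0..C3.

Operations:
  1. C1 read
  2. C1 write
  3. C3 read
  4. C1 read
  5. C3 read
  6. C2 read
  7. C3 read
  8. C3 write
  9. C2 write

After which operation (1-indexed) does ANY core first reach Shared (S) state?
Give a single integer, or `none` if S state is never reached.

Op 1: C1 read [C1 read from I: no other sharers -> C1=E (exclusive)] -> [I,E,I,I]
Op 2: C1 write [C1 write: invalidate none -> C1=M] -> [I,M,I,I]
Op 3: C3 read [C3 read from I: others=['C1=M'] -> C3=S, others downsized to S] -> [I,S,I,S]
  -> First S state at op 3; remaining ops need not be traced.

Answer: 3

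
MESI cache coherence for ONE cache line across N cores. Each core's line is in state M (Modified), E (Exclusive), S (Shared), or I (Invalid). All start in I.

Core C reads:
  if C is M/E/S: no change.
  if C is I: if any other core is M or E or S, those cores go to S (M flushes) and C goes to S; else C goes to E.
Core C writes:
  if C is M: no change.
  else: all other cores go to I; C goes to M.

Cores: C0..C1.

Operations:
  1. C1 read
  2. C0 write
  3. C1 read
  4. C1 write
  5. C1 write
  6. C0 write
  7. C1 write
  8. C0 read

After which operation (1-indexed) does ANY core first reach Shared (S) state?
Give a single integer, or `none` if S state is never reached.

Op 1: C1 read [C1 read from I: no other sharers -> C1=E (exclusive)] -> [I,E]
Op 2: C0 write [C0 write: invalidate ['C1=E'] -> C0=M] -> [M,I]
Op 3: C1 read [C1 read from I: others=['C0=M'] -> C1=S, others downsized to S] -> [S,S]
  -> First S state at op 3; remaining ops need not be traced.

Answer: 3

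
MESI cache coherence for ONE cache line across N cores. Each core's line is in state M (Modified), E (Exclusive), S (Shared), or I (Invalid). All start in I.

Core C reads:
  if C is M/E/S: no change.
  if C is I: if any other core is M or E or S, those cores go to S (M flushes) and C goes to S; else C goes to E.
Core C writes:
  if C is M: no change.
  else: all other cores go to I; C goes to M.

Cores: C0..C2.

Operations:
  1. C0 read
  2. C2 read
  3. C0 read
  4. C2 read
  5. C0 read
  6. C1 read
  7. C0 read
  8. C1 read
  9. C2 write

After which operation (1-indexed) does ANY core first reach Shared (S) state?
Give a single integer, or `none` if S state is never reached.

Answer: 2

Derivation:
Op 1: C0 read [C0 read from I: no other sharers -> C0=E (exclusive)] -> [E,I,I]
Op 2: C2 read [C2 read from I: others=['C0=E'] -> C2=S, others downsized to S] -> [S,I,S]
  -> First S state at op 2; remaining ops need not be traced.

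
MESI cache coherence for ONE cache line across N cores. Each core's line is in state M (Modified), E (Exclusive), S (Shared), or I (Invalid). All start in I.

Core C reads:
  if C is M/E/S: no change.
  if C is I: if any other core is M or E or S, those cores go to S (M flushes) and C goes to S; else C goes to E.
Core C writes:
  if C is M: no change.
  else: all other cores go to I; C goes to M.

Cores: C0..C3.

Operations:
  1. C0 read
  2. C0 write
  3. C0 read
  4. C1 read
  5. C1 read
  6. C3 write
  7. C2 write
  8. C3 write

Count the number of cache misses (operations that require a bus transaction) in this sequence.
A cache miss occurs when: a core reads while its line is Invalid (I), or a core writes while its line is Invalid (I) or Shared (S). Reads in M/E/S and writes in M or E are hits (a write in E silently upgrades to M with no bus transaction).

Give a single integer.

Answer: 5

Derivation:
Op 1: C0 read [C0 read from I: no other sharers -> C0=E (exclusive)] -> [E,I,I,I] [MISS #1: read from I]
Op 2: C0 write [C0 write: invalidate none -> C0=M] -> [M,I,I,I] [hit: write from E is a silent E->M upgrade, no bus transaction]
Op 3: C0 read [C0 read: already in M, no change] -> [M,I,I,I] [hit: read from M]
Op 4: C1 read [C1 read from I: others=['C0=M'] -> C1=S, others downsized to S] -> [S,S,I,I] [MISS #2: read from I]
Op 5: C1 read [C1 read: already in S, no change] -> [S,S,I,I] [hit: read from S]
Op 6: C3 write [C3 write: invalidate ['C0=S', 'C1=S'] -> C3=M] -> [I,I,I,M] [MISS #3: write from I]
Op 7: C2 write [C2 write: invalidate ['C3=M'] -> C2=M] -> [I,I,M,I] [MISS #4: write from I]
Op 8: C3 write [C3 write: invalidate ['C2=M'] -> C3=M] -> [I,I,I,M] [MISS #5: write from I]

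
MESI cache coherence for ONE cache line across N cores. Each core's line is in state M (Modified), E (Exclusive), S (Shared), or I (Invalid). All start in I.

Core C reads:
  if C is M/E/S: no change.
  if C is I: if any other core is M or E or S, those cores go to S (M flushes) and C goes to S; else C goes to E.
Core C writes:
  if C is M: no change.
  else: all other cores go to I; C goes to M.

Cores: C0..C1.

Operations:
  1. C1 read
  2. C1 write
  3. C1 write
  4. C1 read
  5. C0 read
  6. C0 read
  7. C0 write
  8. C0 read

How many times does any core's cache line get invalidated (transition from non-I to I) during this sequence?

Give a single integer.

Answer: 1

Derivation:
Op 1: C1 read [C1 read from I: no other sharers -> C1=E (exclusive)] -> [I,E] (invalidations this op: 0; running total: 0)
Op 2: C1 write [C1 write: invalidate none -> C1=M] -> [I,M] (invalidations this op: 0; running total: 0)
Op 3: C1 write [C1 write: already M (modified), no change] -> [I,M] (invalidations this op: 0; running total: 0)
Op 4: C1 read [C1 read: already in M, no change] -> [I,M] (invalidations this op: 0; running total: 0)
Op 5: C0 read [C0 read from I: others=['C1=M'] -> C0=S, others downsized to S] -> [S,S] (invalidations this op: 0; running total: 0)
Op 6: C0 read [C0 read: already in S, no change] -> [S,S] (invalidations this op: 0; running total: 0)
Op 7: C0 write [C0 write: invalidate ['C1=S'] -> C0=M] -> [M,I] (invalidations this op: 1; running total: 1)
Op 8: C0 read [C0 read: already in M, no change] -> [M,I] (invalidations this op: 0; running total: 1)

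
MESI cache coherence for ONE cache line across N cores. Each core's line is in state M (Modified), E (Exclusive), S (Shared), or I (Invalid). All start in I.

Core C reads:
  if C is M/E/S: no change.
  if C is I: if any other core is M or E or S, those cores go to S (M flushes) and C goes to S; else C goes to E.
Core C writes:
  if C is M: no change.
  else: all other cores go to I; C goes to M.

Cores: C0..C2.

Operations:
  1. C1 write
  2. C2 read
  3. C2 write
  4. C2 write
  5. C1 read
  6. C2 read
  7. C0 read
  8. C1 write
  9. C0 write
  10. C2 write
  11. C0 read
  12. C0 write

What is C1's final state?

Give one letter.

Op 1: C1 write [C1 write: invalidate none -> C1=M] -> [I,M,I]
Op 2: C2 read [C2 read from I: others=['C1=M'] -> C2=S, others downsized to S] -> [I,S,S]
Op 3: C2 write [C2 write: invalidate ['C1=S'] -> C2=M] -> [I,I,M]
Op 4: C2 write [C2 write: already M (modified), no change] -> [I,I,M]
Op 5: C1 read [C1 read from I: others=['C2=M'] -> C1=S, others downsized to S] -> [I,S,S]
Op 6: C2 read [C2 read: already in S, no change] -> [I,S,S]
Op 7: C0 read [C0 read from I: others=['C1=S', 'C2=S'] -> C0=S, others downsized to S] -> [S,S,S]
Op 8: C1 write [C1 write: invalidate ['C0=S', 'C2=S'] -> C1=M] -> [I,M,I]
Op 9: C0 write [C0 write: invalidate ['C1=M'] -> C0=M] -> [M,I,I]
Op 10: C2 write [C2 write: invalidate ['C0=M'] -> C2=M] -> [I,I,M]
Op 11: C0 read [C0 read from I: others=['C2=M'] -> C0=S, others downsized to S] -> [S,I,S]
Op 12: C0 write [C0 write: invalidate ['C2=S'] -> C0=M] -> [M,I,I]

Answer: I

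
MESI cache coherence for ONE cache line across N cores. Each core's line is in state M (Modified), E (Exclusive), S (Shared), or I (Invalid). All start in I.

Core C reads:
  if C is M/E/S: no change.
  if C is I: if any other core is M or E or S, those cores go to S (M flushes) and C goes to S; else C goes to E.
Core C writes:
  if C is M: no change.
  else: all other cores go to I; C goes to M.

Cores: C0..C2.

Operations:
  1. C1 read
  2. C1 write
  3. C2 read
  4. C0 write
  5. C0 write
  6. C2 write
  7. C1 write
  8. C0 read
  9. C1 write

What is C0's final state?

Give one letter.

Op 1: C1 read [C1 read from I: no other sharers -> C1=E (exclusive)] -> [I,E,I]
Op 2: C1 write [C1 write: invalidate none -> C1=M] -> [I,M,I]
Op 3: C2 read [C2 read from I: others=['C1=M'] -> C2=S, others downsized to S] -> [I,S,S]
Op 4: C0 write [C0 write: invalidate ['C1=S', 'C2=S'] -> C0=M] -> [M,I,I]
Op 5: C0 write [C0 write: already M (modified), no change] -> [M,I,I]
Op 6: C2 write [C2 write: invalidate ['C0=M'] -> C2=M] -> [I,I,M]
Op 7: C1 write [C1 write: invalidate ['C2=M'] -> C1=M] -> [I,M,I]
Op 8: C0 read [C0 read from I: others=['C1=M'] -> C0=S, others downsized to S] -> [S,S,I]
Op 9: C1 write [C1 write: invalidate ['C0=S'] -> C1=M] -> [I,M,I]

Answer: I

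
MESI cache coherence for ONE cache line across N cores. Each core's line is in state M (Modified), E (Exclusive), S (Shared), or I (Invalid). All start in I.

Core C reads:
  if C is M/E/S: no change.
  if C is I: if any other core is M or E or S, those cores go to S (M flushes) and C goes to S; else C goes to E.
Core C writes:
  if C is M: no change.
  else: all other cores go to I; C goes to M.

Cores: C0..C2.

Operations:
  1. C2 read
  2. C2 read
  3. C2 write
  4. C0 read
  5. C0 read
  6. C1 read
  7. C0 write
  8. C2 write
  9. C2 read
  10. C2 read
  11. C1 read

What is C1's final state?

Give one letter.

Op 1: C2 read [C2 read from I: no other sharers -> C2=E (exclusive)] -> [I,I,E]
Op 2: C2 read [C2 read: already in E, no change] -> [I,I,E]
Op 3: C2 write [C2 write: invalidate none -> C2=M] -> [I,I,M]
Op 4: C0 read [C0 read from I: others=['C2=M'] -> C0=S, others downsized to S] -> [S,I,S]
Op 5: C0 read [C0 read: already in S, no change] -> [S,I,S]
Op 6: C1 read [C1 read from I: others=['C0=S', 'C2=S'] -> C1=S, others downsized to S] -> [S,S,S]
Op 7: C0 write [C0 write: invalidate ['C1=S', 'C2=S'] -> C0=M] -> [M,I,I]
Op 8: C2 write [C2 write: invalidate ['C0=M'] -> C2=M] -> [I,I,M]
Op 9: C2 read [C2 read: already in M, no change] -> [I,I,M]
Op 10: C2 read [C2 read: already in M, no change] -> [I,I,M]
Op 11: C1 read [C1 read from I: others=['C2=M'] -> C1=S, others downsized to S] -> [I,S,S]

Answer: S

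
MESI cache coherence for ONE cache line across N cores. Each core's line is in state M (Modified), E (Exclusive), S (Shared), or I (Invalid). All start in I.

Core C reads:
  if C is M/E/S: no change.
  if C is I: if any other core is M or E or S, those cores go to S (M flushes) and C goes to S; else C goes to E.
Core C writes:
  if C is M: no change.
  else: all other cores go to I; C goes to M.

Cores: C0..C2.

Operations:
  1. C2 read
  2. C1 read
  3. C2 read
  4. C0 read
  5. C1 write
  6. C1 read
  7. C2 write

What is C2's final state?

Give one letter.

Op 1: C2 read [C2 read from I: no other sharers -> C2=E (exclusive)] -> [I,I,E]
Op 2: C1 read [C1 read from I: others=['C2=E'] -> C1=S, others downsized to S] -> [I,S,S]
Op 3: C2 read [C2 read: already in S, no change] -> [I,S,S]
Op 4: C0 read [C0 read from I: others=['C1=S', 'C2=S'] -> C0=S, others downsized to S] -> [S,S,S]
Op 5: C1 write [C1 write: invalidate ['C0=S', 'C2=S'] -> C1=M] -> [I,M,I]
Op 6: C1 read [C1 read: already in M, no change] -> [I,M,I]
Op 7: C2 write [C2 write: invalidate ['C1=M'] -> C2=M] -> [I,I,M]

Answer: M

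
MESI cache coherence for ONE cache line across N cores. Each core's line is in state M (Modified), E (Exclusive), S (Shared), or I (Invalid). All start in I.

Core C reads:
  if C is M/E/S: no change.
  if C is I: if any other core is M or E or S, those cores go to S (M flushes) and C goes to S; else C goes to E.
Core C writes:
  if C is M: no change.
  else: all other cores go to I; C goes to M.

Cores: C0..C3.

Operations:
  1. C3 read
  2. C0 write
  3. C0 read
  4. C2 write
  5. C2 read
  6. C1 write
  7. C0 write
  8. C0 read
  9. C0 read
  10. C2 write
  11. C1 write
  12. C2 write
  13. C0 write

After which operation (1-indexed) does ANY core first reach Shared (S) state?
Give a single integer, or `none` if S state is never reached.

Op 1: C3 read [C3 read from I: no other sharers -> C3=E (exclusive)] -> [I,I,I,E]
Op 2: C0 write [C0 write: invalidate ['C3=E'] -> C0=M] -> [M,I,I,I]
Op 3: C0 read [C0 read: already in M, no change] -> [M,I,I,I]
Op 4: C2 write [C2 write: invalidate ['C0=M'] -> C2=M] -> [I,I,M,I]
Op 5: C2 read [C2 read: already in M, no change] -> [I,I,M,I]
Op 6: C1 write [C1 write: invalidate ['C2=M'] -> C1=M] -> [I,M,I,I]
Op 7: C0 write [C0 write: invalidate ['C1=M'] -> C0=M] -> [M,I,I,I]
Op 8: C0 read [C0 read: already in M, no change] -> [M,I,I,I]
Op 9: C0 read [C0 read: already in M, no change] -> [M,I,I,I]
Op 10: C2 write [C2 write: invalidate ['C0=M'] -> C2=M] -> [I,I,M,I]
Op 11: C1 write [C1 write: invalidate ['C2=M'] -> C1=M] -> [I,M,I,I]
Op 12: C2 write [C2 write: invalidate ['C1=M'] -> C2=M] -> [I,I,M,I]
Op 13: C0 write [C0 write: invalidate ['C2=M'] -> C0=M] -> [M,I,I,I]
S state never reached in this sequence.

Answer: none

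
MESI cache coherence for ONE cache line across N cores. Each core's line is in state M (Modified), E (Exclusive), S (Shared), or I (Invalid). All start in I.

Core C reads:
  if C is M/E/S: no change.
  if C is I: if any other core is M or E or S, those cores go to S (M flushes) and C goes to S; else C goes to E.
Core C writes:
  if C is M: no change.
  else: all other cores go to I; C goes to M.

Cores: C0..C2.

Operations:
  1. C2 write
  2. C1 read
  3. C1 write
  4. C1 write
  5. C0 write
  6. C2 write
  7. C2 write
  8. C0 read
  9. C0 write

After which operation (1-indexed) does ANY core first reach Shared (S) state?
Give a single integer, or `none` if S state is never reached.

Answer: 2

Derivation:
Op 1: C2 write [C2 write: invalidate none -> C2=M] -> [I,I,M]
Op 2: C1 read [C1 read from I: others=['C2=M'] -> C1=S, others downsized to S] -> [I,S,S]
  -> First S state at op 2; remaining ops need not be traced.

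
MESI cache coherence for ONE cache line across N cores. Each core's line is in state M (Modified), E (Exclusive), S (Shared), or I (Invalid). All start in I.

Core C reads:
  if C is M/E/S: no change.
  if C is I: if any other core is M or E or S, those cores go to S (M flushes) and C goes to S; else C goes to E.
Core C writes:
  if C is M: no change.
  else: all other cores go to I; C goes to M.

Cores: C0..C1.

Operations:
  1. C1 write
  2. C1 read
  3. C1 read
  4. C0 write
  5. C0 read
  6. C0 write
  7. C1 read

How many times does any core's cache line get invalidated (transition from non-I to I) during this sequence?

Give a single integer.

Op 1: C1 write [C1 write: invalidate none -> C1=M] -> [I,M] (invalidations this op: 0; running total: 0)
Op 2: C1 read [C1 read: already in M, no change] -> [I,M] (invalidations this op: 0; running total: 0)
Op 3: C1 read [C1 read: already in M, no change] -> [I,M] (invalidations this op: 0; running total: 0)
Op 4: C0 write [C0 write: invalidate ['C1=M'] -> C0=M] -> [M,I] (invalidations this op: 1; running total: 1)
Op 5: C0 read [C0 read: already in M, no change] -> [M,I] (invalidations this op: 0; running total: 1)
Op 6: C0 write [C0 write: already M (modified), no change] -> [M,I] (invalidations this op: 0; running total: 1)
Op 7: C1 read [C1 read from I: others=['C0=M'] -> C1=S, others downsized to S] -> [S,S] (invalidations this op: 0; running total: 1)

Answer: 1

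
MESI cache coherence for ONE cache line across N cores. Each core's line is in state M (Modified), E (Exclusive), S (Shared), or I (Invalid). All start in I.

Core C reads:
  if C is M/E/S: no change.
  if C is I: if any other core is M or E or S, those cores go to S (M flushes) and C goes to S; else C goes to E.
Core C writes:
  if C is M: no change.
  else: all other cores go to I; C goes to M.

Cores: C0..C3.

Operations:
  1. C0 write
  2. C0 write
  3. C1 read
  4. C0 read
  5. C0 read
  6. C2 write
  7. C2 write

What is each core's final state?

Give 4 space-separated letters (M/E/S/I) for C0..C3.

Answer: I I M I

Derivation:
Op 1: C0 write [C0 write: invalidate none -> C0=M] -> [M,I,I,I]
Op 2: C0 write [C0 write: already M (modified), no change] -> [M,I,I,I]
Op 3: C1 read [C1 read from I: others=['C0=M'] -> C1=S, others downsized to S] -> [S,S,I,I]
Op 4: C0 read [C0 read: already in S, no change] -> [S,S,I,I]
Op 5: C0 read [C0 read: already in S, no change] -> [S,S,I,I]
Op 6: C2 write [C2 write: invalidate ['C0=S', 'C1=S'] -> C2=M] -> [I,I,M,I]
Op 7: C2 write [C2 write: already M (modified), no change] -> [I,I,M,I]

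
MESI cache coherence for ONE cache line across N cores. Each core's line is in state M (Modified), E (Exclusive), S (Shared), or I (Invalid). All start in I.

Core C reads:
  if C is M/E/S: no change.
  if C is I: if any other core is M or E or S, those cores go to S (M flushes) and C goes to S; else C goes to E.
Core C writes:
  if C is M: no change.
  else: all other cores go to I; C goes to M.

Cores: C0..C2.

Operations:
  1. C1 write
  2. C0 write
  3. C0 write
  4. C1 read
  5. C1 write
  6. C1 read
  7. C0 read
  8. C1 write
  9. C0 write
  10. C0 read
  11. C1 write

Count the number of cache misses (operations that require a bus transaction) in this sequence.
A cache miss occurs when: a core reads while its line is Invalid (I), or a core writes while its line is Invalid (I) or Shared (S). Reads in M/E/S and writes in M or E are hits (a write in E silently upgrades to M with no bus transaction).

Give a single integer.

Answer: 8

Derivation:
Op 1: C1 write [C1 write: invalidate none -> C1=M] -> [I,M,I] [MISS #1: write from I]
Op 2: C0 write [C0 write: invalidate ['C1=M'] -> C0=M] -> [M,I,I] [MISS #2: write from I]
Op 3: C0 write [C0 write: already M (modified), no change] -> [M,I,I] [hit: write from M]
Op 4: C1 read [C1 read from I: others=['C0=M'] -> C1=S, others downsized to S] -> [S,S,I] [MISS #3: read from I]
Op 5: C1 write [C1 write: invalidate ['C0=S'] -> C1=M] -> [I,M,I] [MISS #4: write from S]
Op 6: C1 read [C1 read: already in M, no change] -> [I,M,I] [hit: read from M]
Op 7: C0 read [C0 read from I: others=['C1=M'] -> C0=S, others downsized to S] -> [S,S,I] [MISS #5: read from I]
Op 8: C1 write [C1 write: invalidate ['C0=S'] -> C1=M] -> [I,M,I] [MISS #6: write from S]
Op 9: C0 write [C0 write: invalidate ['C1=M'] -> C0=M] -> [M,I,I] [MISS #7: write from I]
Op 10: C0 read [C0 read: already in M, no change] -> [M,I,I] [hit: read from M]
Op 11: C1 write [C1 write: invalidate ['C0=M'] -> C1=M] -> [I,M,I] [MISS #8: write from I]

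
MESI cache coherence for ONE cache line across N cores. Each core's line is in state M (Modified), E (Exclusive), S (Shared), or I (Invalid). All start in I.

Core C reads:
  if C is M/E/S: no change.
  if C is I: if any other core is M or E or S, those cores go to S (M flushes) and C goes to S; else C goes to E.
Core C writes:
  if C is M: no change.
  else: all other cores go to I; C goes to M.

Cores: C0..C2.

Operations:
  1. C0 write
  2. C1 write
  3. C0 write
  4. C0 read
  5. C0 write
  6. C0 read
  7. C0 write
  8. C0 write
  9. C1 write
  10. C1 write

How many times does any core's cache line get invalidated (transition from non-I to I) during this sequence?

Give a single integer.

Op 1: C0 write [C0 write: invalidate none -> C0=M] -> [M,I,I] (invalidations this op: 0; running total: 0)
Op 2: C1 write [C1 write: invalidate ['C0=M'] -> C1=M] -> [I,M,I] (invalidations this op: 1; running total: 1)
Op 3: C0 write [C0 write: invalidate ['C1=M'] -> C0=M] -> [M,I,I] (invalidations this op: 1; running total: 2)
Op 4: C0 read [C0 read: already in M, no change] -> [M,I,I] (invalidations this op: 0; running total: 2)
Op 5: C0 write [C0 write: already M (modified), no change] -> [M,I,I] (invalidations this op: 0; running total: 2)
Op 6: C0 read [C0 read: already in M, no change] -> [M,I,I] (invalidations this op: 0; running total: 2)
Op 7: C0 write [C0 write: already M (modified), no change] -> [M,I,I] (invalidations this op: 0; running total: 2)
Op 8: C0 write [C0 write: already M (modified), no change] -> [M,I,I] (invalidations this op: 0; running total: 2)
Op 9: C1 write [C1 write: invalidate ['C0=M'] -> C1=M] -> [I,M,I] (invalidations this op: 1; running total: 3)
Op 10: C1 write [C1 write: already M (modified), no change] -> [I,M,I] (invalidations this op: 0; running total: 3)

Answer: 3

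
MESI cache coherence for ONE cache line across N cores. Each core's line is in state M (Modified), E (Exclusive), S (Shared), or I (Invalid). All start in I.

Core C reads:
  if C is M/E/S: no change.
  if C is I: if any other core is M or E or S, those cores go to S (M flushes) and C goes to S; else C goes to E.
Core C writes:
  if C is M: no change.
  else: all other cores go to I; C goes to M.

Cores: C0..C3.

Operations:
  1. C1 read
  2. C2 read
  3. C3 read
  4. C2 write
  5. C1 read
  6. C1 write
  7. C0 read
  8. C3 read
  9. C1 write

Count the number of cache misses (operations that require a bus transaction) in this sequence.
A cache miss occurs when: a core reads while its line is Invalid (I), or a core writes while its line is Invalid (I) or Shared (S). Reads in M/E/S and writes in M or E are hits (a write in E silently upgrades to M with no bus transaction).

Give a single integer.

Answer: 9

Derivation:
Op 1: C1 read [C1 read from I: no other sharers -> C1=E (exclusive)] -> [I,E,I,I] [MISS #1: read from I]
Op 2: C2 read [C2 read from I: others=['C1=E'] -> C2=S, others downsized to S] -> [I,S,S,I] [MISS #2: read from I]
Op 3: C3 read [C3 read from I: others=['C1=S', 'C2=S'] -> C3=S, others downsized to S] -> [I,S,S,S] [MISS #3: read from I]
Op 4: C2 write [C2 write: invalidate ['C1=S', 'C3=S'] -> C2=M] -> [I,I,M,I] [MISS #4: write from S]
Op 5: C1 read [C1 read from I: others=['C2=M'] -> C1=S, others downsized to S] -> [I,S,S,I] [MISS #5: read from I]
Op 6: C1 write [C1 write: invalidate ['C2=S'] -> C1=M] -> [I,M,I,I] [MISS #6: write from S]
Op 7: C0 read [C0 read from I: others=['C1=M'] -> C0=S, others downsized to S] -> [S,S,I,I] [MISS #7: read from I]
Op 8: C3 read [C3 read from I: others=['C0=S', 'C1=S'] -> C3=S, others downsized to S] -> [S,S,I,S] [MISS #8: read from I]
Op 9: C1 write [C1 write: invalidate ['C0=S', 'C3=S'] -> C1=M] -> [I,M,I,I] [MISS #9: write from S]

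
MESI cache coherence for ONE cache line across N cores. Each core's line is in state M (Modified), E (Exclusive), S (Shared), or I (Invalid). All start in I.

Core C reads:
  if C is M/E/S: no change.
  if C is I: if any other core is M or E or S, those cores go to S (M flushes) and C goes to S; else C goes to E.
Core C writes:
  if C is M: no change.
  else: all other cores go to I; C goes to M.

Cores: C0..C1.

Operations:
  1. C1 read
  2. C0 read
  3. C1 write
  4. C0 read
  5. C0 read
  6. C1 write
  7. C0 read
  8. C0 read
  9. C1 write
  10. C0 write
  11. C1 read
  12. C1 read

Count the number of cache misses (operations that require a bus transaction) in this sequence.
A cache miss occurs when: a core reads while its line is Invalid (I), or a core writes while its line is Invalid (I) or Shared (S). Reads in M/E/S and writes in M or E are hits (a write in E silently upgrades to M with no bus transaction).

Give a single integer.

Answer: 9

Derivation:
Op 1: C1 read [C1 read from I: no other sharers -> C1=E (exclusive)] -> [I,E] [MISS #1: read from I]
Op 2: C0 read [C0 read from I: others=['C1=E'] -> C0=S, others downsized to S] -> [S,S] [MISS #2: read from I]
Op 3: C1 write [C1 write: invalidate ['C0=S'] -> C1=M] -> [I,M] [MISS #3: write from S]
Op 4: C0 read [C0 read from I: others=['C1=M'] -> C0=S, others downsized to S] -> [S,S] [MISS #4: read from I]
Op 5: C0 read [C0 read: already in S, no change] -> [S,S] [hit: read from S]
Op 6: C1 write [C1 write: invalidate ['C0=S'] -> C1=M] -> [I,M] [MISS #5: write from S]
Op 7: C0 read [C0 read from I: others=['C1=M'] -> C0=S, others downsized to S] -> [S,S] [MISS #6: read from I]
Op 8: C0 read [C0 read: already in S, no change] -> [S,S] [hit: read from S]
Op 9: C1 write [C1 write: invalidate ['C0=S'] -> C1=M] -> [I,M] [MISS #7: write from S]
Op 10: C0 write [C0 write: invalidate ['C1=M'] -> C0=M] -> [M,I] [MISS #8: write from I]
Op 11: C1 read [C1 read from I: others=['C0=M'] -> C1=S, others downsized to S] -> [S,S] [MISS #9: read from I]
Op 12: C1 read [C1 read: already in S, no change] -> [S,S] [hit: read from S]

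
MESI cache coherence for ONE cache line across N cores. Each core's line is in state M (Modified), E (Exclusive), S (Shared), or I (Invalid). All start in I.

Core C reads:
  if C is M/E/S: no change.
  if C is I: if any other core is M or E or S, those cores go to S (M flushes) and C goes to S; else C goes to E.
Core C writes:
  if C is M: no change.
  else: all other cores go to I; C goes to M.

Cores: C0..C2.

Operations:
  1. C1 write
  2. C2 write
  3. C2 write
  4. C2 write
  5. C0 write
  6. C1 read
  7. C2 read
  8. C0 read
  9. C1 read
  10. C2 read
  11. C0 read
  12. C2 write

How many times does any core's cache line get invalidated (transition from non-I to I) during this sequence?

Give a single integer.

Answer: 4

Derivation:
Op 1: C1 write [C1 write: invalidate none -> C1=M] -> [I,M,I] (invalidations this op: 0; running total: 0)
Op 2: C2 write [C2 write: invalidate ['C1=M'] -> C2=M] -> [I,I,M] (invalidations this op: 1; running total: 1)
Op 3: C2 write [C2 write: already M (modified), no change] -> [I,I,M] (invalidations this op: 0; running total: 1)
Op 4: C2 write [C2 write: already M (modified), no change] -> [I,I,M] (invalidations this op: 0; running total: 1)
Op 5: C0 write [C0 write: invalidate ['C2=M'] -> C0=M] -> [M,I,I] (invalidations this op: 1; running total: 2)
Op 6: C1 read [C1 read from I: others=['C0=M'] -> C1=S, others downsized to S] -> [S,S,I] (invalidations this op: 0; running total: 2)
Op 7: C2 read [C2 read from I: others=['C0=S', 'C1=S'] -> C2=S, others downsized to S] -> [S,S,S] (invalidations this op: 0; running total: 2)
Op 8: C0 read [C0 read: already in S, no change] -> [S,S,S] (invalidations this op: 0; running total: 2)
Op 9: C1 read [C1 read: already in S, no change] -> [S,S,S] (invalidations this op: 0; running total: 2)
Op 10: C2 read [C2 read: already in S, no change] -> [S,S,S] (invalidations this op: 0; running total: 2)
Op 11: C0 read [C0 read: already in S, no change] -> [S,S,S] (invalidations this op: 0; running total: 2)
Op 12: C2 write [C2 write: invalidate ['C0=S', 'C1=S'] -> C2=M] -> [I,I,M] (invalidations this op: 2; running total: 4)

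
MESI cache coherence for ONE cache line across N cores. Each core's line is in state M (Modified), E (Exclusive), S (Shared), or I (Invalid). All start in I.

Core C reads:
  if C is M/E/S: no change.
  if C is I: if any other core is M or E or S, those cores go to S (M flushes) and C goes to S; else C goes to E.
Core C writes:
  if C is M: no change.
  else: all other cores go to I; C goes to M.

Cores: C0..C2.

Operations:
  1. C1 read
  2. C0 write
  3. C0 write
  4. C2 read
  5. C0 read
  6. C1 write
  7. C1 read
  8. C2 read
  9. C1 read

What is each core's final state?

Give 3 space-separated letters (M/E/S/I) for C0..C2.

Op 1: C1 read [C1 read from I: no other sharers -> C1=E (exclusive)] -> [I,E,I]
Op 2: C0 write [C0 write: invalidate ['C1=E'] -> C0=M] -> [M,I,I]
Op 3: C0 write [C0 write: already M (modified), no change] -> [M,I,I]
Op 4: C2 read [C2 read from I: others=['C0=M'] -> C2=S, others downsized to S] -> [S,I,S]
Op 5: C0 read [C0 read: already in S, no change] -> [S,I,S]
Op 6: C1 write [C1 write: invalidate ['C0=S', 'C2=S'] -> C1=M] -> [I,M,I]
Op 7: C1 read [C1 read: already in M, no change] -> [I,M,I]
Op 8: C2 read [C2 read from I: others=['C1=M'] -> C2=S, others downsized to S] -> [I,S,S]
Op 9: C1 read [C1 read: already in S, no change] -> [I,S,S]

Answer: I S S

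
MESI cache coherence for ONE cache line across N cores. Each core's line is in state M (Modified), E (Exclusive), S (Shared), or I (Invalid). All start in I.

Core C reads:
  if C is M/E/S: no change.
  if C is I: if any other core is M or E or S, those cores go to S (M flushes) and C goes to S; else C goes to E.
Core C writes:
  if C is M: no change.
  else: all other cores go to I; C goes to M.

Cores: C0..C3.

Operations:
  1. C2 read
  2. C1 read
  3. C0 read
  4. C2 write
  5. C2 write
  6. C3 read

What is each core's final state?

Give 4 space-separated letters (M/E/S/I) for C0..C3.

Op 1: C2 read [C2 read from I: no other sharers -> C2=E (exclusive)] -> [I,I,E,I]
Op 2: C1 read [C1 read from I: others=['C2=E'] -> C1=S, others downsized to S] -> [I,S,S,I]
Op 3: C0 read [C0 read from I: others=['C1=S', 'C2=S'] -> C0=S, others downsized to S] -> [S,S,S,I]
Op 4: C2 write [C2 write: invalidate ['C0=S', 'C1=S'] -> C2=M] -> [I,I,M,I]
Op 5: C2 write [C2 write: already M (modified), no change] -> [I,I,M,I]
Op 6: C3 read [C3 read from I: others=['C2=M'] -> C3=S, others downsized to S] -> [I,I,S,S]

Answer: I I S S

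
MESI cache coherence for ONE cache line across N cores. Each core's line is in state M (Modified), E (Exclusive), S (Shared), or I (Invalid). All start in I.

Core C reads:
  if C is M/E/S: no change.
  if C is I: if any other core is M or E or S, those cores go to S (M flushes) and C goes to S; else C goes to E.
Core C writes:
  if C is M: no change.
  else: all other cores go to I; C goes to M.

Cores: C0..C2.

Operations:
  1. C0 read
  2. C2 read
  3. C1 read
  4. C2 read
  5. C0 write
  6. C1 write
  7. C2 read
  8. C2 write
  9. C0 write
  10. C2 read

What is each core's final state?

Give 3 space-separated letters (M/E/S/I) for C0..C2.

Answer: S I S

Derivation:
Op 1: C0 read [C0 read from I: no other sharers -> C0=E (exclusive)] -> [E,I,I]
Op 2: C2 read [C2 read from I: others=['C0=E'] -> C2=S, others downsized to S] -> [S,I,S]
Op 3: C1 read [C1 read from I: others=['C0=S', 'C2=S'] -> C1=S, others downsized to S] -> [S,S,S]
Op 4: C2 read [C2 read: already in S, no change] -> [S,S,S]
Op 5: C0 write [C0 write: invalidate ['C1=S', 'C2=S'] -> C0=M] -> [M,I,I]
Op 6: C1 write [C1 write: invalidate ['C0=M'] -> C1=M] -> [I,M,I]
Op 7: C2 read [C2 read from I: others=['C1=M'] -> C2=S, others downsized to S] -> [I,S,S]
Op 8: C2 write [C2 write: invalidate ['C1=S'] -> C2=M] -> [I,I,M]
Op 9: C0 write [C0 write: invalidate ['C2=M'] -> C0=M] -> [M,I,I]
Op 10: C2 read [C2 read from I: others=['C0=M'] -> C2=S, others downsized to S] -> [S,I,S]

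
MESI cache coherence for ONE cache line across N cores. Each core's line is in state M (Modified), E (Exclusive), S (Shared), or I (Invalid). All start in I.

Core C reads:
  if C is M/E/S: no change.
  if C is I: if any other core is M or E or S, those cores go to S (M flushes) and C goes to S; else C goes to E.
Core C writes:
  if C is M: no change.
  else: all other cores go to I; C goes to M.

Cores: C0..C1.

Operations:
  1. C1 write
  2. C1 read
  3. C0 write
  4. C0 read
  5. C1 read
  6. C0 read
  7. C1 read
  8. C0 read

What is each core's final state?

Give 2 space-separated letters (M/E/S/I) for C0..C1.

Op 1: C1 write [C1 write: invalidate none -> C1=M] -> [I,M]
Op 2: C1 read [C1 read: already in M, no change] -> [I,M]
Op 3: C0 write [C0 write: invalidate ['C1=M'] -> C0=M] -> [M,I]
Op 4: C0 read [C0 read: already in M, no change] -> [M,I]
Op 5: C1 read [C1 read from I: others=['C0=M'] -> C1=S, others downsized to S] -> [S,S]
Op 6: C0 read [C0 read: already in S, no change] -> [S,S]
Op 7: C1 read [C1 read: already in S, no change] -> [S,S]
Op 8: C0 read [C0 read: already in S, no change] -> [S,S]

Answer: S S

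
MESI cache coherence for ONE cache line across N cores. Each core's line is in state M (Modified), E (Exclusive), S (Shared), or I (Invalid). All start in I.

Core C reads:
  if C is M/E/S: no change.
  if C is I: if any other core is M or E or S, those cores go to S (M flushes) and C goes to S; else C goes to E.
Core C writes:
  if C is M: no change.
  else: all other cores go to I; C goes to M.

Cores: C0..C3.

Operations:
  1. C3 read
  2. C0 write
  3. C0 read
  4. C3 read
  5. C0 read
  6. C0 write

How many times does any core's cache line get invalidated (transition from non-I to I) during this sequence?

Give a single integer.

Answer: 2

Derivation:
Op 1: C3 read [C3 read from I: no other sharers -> C3=E (exclusive)] -> [I,I,I,E] (invalidations this op: 0; running total: 0)
Op 2: C0 write [C0 write: invalidate ['C3=E'] -> C0=M] -> [M,I,I,I] (invalidations this op: 1; running total: 1)
Op 3: C0 read [C0 read: already in M, no change] -> [M,I,I,I] (invalidations this op: 0; running total: 1)
Op 4: C3 read [C3 read from I: others=['C0=M'] -> C3=S, others downsized to S] -> [S,I,I,S] (invalidations this op: 0; running total: 1)
Op 5: C0 read [C0 read: already in S, no change] -> [S,I,I,S] (invalidations this op: 0; running total: 1)
Op 6: C0 write [C0 write: invalidate ['C3=S'] -> C0=M] -> [M,I,I,I] (invalidations this op: 1; running total: 2)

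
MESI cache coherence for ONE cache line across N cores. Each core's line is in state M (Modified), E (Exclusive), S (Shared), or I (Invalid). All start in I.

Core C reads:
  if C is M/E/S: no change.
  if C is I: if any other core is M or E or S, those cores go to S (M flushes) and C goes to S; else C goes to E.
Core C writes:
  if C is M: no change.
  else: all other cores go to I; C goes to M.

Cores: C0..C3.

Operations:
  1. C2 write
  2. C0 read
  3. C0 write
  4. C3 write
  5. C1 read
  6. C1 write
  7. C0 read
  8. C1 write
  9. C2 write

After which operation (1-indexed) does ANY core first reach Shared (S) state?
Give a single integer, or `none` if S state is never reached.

Answer: 2

Derivation:
Op 1: C2 write [C2 write: invalidate none -> C2=M] -> [I,I,M,I]
Op 2: C0 read [C0 read from I: others=['C2=M'] -> C0=S, others downsized to S] -> [S,I,S,I]
  -> First S state at op 2; remaining ops need not be traced.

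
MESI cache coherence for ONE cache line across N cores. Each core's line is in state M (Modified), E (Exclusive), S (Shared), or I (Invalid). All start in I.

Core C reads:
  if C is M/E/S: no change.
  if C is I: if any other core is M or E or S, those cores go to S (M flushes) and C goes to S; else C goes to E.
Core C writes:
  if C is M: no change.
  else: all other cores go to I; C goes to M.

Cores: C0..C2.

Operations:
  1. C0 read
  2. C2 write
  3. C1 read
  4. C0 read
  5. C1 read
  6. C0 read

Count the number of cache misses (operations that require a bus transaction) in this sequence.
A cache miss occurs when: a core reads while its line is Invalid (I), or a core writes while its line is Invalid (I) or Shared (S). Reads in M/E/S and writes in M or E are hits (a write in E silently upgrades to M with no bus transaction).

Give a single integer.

Answer: 4

Derivation:
Op 1: C0 read [C0 read from I: no other sharers -> C0=E (exclusive)] -> [E,I,I] [MISS #1: read from I]
Op 2: C2 write [C2 write: invalidate ['C0=E'] -> C2=M] -> [I,I,M] [MISS #2: write from I]
Op 3: C1 read [C1 read from I: others=['C2=M'] -> C1=S, others downsized to S] -> [I,S,S] [MISS #3: read from I]
Op 4: C0 read [C0 read from I: others=['C1=S', 'C2=S'] -> C0=S, others downsized to S] -> [S,S,S] [MISS #4: read from I]
Op 5: C1 read [C1 read: already in S, no change] -> [S,S,S] [hit: read from S]
Op 6: C0 read [C0 read: already in S, no change] -> [S,S,S] [hit: read from S]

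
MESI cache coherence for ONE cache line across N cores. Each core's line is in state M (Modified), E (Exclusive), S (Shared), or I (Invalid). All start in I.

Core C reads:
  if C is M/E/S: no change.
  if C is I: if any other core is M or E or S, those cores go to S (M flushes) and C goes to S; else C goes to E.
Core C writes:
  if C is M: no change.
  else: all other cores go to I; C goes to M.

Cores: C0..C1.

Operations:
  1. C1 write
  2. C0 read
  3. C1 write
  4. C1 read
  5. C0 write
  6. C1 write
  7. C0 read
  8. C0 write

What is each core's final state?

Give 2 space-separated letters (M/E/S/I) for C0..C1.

Op 1: C1 write [C1 write: invalidate none -> C1=M] -> [I,M]
Op 2: C0 read [C0 read from I: others=['C1=M'] -> C0=S, others downsized to S] -> [S,S]
Op 3: C1 write [C1 write: invalidate ['C0=S'] -> C1=M] -> [I,M]
Op 4: C1 read [C1 read: already in M, no change] -> [I,M]
Op 5: C0 write [C0 write: invalidate ['C1=M'] -> C0=M] -> [M,I]
Op 6: C1 write [C1 write: invalidate ['C0=M'] -> C1=M] -> [I,M]
Op 7: C0 read [C0 read from I: others=['C1=M'] -> C0=S, others downsized to S] -> [S,S]
Op 8: C0 write [C0 write: invalidate ['C1=S'] -> C0=M] -> [M,I]

Answer: M I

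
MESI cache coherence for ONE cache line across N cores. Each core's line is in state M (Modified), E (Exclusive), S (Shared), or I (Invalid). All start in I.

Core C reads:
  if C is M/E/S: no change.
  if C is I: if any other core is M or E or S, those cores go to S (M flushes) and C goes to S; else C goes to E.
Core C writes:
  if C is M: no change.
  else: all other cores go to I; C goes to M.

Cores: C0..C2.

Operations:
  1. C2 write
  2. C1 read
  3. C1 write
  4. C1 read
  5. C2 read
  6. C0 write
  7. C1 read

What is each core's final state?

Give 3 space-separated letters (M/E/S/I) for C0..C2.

Op 1: C2 write [C2 write: invalidate none -> C2=M] -> [I,I,M]
Op 2: C1 read [C1 read from I: others=['C2=M'] -> C1=S, others downsized to S] -> [I,S,S]
Op 3: C1 write [C1 write: invalidate ['C2=S'] -> C1=M] -> [I,M,I]
Op 4: C1 read [C1 read: already in M, no change] -> [I,M,I]
Op 5: C2 read [C2 read from I: others=['C1=M'] -> C2=S, others downsized to S] -> [I,S,S]
Op 6: C0 write [C0 write: invalidate ['C1=S', 'C2=S'] -> C0=M] -> [M,I,I]
Op 7: C1 read [C1 read from I: others=['C0=M'] -> C1=S, others downsized to S] -> [S,S,I]

Answer: S S I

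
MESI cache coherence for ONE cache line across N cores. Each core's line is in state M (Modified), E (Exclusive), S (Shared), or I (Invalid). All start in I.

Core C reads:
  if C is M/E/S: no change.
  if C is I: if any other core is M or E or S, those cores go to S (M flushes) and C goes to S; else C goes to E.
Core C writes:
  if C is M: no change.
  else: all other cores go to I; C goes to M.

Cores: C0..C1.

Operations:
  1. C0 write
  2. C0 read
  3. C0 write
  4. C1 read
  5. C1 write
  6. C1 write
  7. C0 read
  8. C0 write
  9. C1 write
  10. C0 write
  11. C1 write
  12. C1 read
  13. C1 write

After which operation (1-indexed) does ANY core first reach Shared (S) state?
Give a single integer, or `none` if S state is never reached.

Op 1: C0 write [C0 write: invalidate none -> C0=M] -> [M,I]
Op 2: C0 read [C0 read: already in M, no change] -> [M,I]
Op 3: C0 write [C0 write: already M (modified), no change] -> [M,I]
Op 4: C1 read [C1 read from I: others=['C0=M'] -> C1=S, others downsized to S] -> [S,S]
  -> First S state at op 4; remaining ops need not be traced.

Answer: 4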